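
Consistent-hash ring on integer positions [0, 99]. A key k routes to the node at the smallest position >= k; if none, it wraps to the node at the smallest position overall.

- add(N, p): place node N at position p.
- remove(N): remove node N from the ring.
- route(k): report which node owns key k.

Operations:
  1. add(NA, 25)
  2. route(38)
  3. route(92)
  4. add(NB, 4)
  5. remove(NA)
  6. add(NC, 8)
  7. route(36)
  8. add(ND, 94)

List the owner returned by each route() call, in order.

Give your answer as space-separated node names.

Op 1: add NA@25 -> ring=[25:NA]
Op 2: route key 38: none >= 38, wrap to smallest pos 25 -> NA
Op 3: route key 92: none >= 92, wrap to smallest pos 25 -> NA
Op 4: add NB@4 -> ring=[4:NB,25:NA]
Op 5: remove NA -> ring=[4:NB]
Op 6: add NC@8 -> ring=[4:NB,8:NC]
Op 7: route key 36: none >= 36, wrap to smallest pos 4 -> NB
Op 8: add ND@94 -> ring=[4:NB,8:NC,94:ND]

Answer: NA NA NB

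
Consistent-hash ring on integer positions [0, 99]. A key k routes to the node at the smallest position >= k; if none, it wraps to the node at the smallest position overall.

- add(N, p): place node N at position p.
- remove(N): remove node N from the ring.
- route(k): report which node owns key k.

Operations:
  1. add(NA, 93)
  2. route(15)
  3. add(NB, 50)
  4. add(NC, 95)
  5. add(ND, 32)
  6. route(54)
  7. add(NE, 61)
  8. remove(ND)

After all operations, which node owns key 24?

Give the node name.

Answer: NB

Derivation:
Op 1: add NA@93 -> ring=[93:NA]
Op 2: route key 15: smallest pos >= 15 is 93 -> NA
Op 3: add NB@50 -> ring=[50:NB,93:NA]
Op 4: add NC@95 -> ring=[50:NB,93:NA,95:NC]
Op 5: add ND@32 -> ring=[32:ND,50:NB,93:NA,95:NC]
Op 6: route key 54: smallest pos >= 54 is 93 -> NA
Op 7: add NE@61 -> ring=[32:ND,50:NB,61:NE,93:NA,95:NC]
Op 8: remove ND -> ring=[50:NB,61:NE,93:NA,95:NC]
Final route key 24: smallest pos >= 24 is 50 -> NB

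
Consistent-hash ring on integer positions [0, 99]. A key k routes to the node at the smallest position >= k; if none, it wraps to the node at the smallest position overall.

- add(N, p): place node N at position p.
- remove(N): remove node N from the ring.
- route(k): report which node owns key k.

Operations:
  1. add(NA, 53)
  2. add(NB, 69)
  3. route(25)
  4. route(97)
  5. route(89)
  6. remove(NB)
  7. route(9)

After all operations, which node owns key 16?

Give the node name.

Op 1: add NA@53 -> ring=[53:NA]
Op 2: add NB@69 -> ring=[53:NA,69:NB]
Op 3: route key 25: smallest pos >= 25 is 53 -> NA
Op 4: route key 97: none >= 97, wrap to smallest pos 53 -> NA
Op 5: route key 89: none >= 89, wrap to smallest pos 53 -> NA
Op 6: remove NB -> ring=[53:NA]
Op 7: route key 9: smallest pos >= 9 is 53 -> NA
Final route key 16: smallest pos >= 16 is 53 -> NA

Answer: NA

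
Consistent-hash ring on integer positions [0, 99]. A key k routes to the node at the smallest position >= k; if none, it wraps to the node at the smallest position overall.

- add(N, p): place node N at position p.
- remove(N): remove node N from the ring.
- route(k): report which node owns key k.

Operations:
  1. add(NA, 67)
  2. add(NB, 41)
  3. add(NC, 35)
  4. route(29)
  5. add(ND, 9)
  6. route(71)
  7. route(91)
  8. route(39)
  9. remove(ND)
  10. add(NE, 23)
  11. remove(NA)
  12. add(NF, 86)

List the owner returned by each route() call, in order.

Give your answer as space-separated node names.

Op 1: add NA@67 -> ring=[67:NA]
Op 2: add NB@41 -> ring=[41:NB,67:NA]
Op 3: add NC@35 -> ring=[35:NC,41:NB,67:NA]
Op 4: route key 29: smallest pos >= 29 is 35 -> NC
Op 5: add ND@9 -> ring=[9:ND,35:NC,41:NB,67:NA]
Op 6: route key 71: none >= 71, wrap to smallest pos 9 -> ND
Op 7: route key 91: none >= 91, wrap to smallest pos 9 -> ND
Op 8: route key 39: smallest pos >= 39 is 41 -> NB
Op 9: remove ND -> ring=[35:NC,41:NB,67:NA]
Op 10: add NE@23 -> ring=[23:NE,35:NC,41:NB,67:NA]
Op 11: remove NA -> ring=[23:NE,35:NC,41:NB]
Op 12: add NF@86 -> ring=[23:NE,35:NC,41:NB,86:NF]

Answer: NC ND ND NB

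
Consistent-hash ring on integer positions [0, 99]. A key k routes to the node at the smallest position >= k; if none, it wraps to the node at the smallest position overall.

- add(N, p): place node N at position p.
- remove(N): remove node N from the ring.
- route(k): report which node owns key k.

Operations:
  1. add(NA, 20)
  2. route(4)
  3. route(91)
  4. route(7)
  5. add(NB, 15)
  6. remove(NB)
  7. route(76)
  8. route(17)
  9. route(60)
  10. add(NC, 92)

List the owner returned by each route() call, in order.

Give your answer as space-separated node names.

Answer: NA NA NA NA NA NA

Derivation:
Op 1: add NA@20 -> ring=[20:NA]
Op 2: route key 4: smallest pos >= 4 is 20 -> NA
Op 3: route key 91: none >= 91, wrap to smallest pos 20 -> NA
Op 4: route key 7: smallest pos >= 7 is 20 -> NA
Op 5: add NB@15 -> ring=[15:NB,20:NA]
Op 6: remove NB -> ring=[20:NA]
Op 7: route key 76: none >= 76, wrap to smallest pos 20 -> NA
Op 8: route key 17: smallest pos >= 17 is 20 -> NA
Op 9: route key 60: none >= 60, wrap to smallest pos 20 -> NA
Op 10: add NC@92 -> ring=[20:NA,92:NC]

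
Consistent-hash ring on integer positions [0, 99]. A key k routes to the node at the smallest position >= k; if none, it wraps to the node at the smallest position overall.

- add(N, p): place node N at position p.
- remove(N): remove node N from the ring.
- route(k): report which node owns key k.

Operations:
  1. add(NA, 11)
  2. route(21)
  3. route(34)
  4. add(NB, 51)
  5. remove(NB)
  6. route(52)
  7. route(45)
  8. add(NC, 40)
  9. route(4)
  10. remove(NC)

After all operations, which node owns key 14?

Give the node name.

Op 1: add NA@11 -> ring=[11:NA]
Op 2: route key 21: none >= 21, wrap to smallest pos 11 -> NA
Op 3: route key 34: none >= 34, wrap to smallest pos 11 -> NA
Op 4: add NB@51 -> ring=[11:NA,51:NB]
Op 5: remove NB -> ring=[11:NA]
Op 6: route key 52: none >= 52, wrap to smallest pos 11 -> NA
Op 7: route key 45: none >= 45, wrap to smallest pos 11 -> NA
Op 8: add NC@40 -> ring=[11:NA,40:NC]
Op 9: route key 4: smallest pos >= 4 is 11 -> NA
Op 10: remove NC -> ring=[11:NA]
Final route key 14: none >= 14, wrap to smallest pos 11 -> NA

Answer: NA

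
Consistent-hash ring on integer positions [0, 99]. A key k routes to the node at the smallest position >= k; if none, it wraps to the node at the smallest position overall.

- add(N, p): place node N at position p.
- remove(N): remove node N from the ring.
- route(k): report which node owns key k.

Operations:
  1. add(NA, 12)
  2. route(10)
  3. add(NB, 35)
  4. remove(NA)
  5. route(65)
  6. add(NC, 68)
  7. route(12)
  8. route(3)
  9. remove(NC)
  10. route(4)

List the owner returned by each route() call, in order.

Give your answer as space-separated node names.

Answer: NA NB NB NB NB

Derivation:
Op 1: add NA@12 -> ring=[12:NA]
Op 2: route key 10: smallest pos >= 10 is 12 -> NA
Op 3: add NB@35 -> ring=[12:NA,35:NB]
Op 4: remove NA -> ring=[35:NB]
Op 5: route key 65: none >= 65, wrap to smallest pos 35 -> NB
Op 6: add NC@68 -> ring=[35:NB,68:NC]
Op 7: route key 12: smallest pos >= 12 is 35 -> NB
Op 8: route key 3: smallest pos >= 3 is 35 -> NB
Op 9: remove NC -> ring=[35:NB]
Op 10: route key 4: smallest pos >= 4 is 35 -> NB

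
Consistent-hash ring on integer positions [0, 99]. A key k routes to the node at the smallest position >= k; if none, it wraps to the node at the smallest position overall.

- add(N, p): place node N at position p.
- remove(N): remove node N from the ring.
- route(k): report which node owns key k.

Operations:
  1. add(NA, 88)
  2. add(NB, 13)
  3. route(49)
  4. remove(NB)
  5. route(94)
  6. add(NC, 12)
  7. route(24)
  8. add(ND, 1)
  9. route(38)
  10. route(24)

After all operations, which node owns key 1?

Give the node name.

Answer: ND

Derivation:
Op 1: add NA@88 -> ring=[88:NA]
Op 2: add NB@13 -> ring=[13:NB,88:NA]
Op 3: route key 49: smallest pos >= 49 is 88 -> NA
Op 4: remove NB -> ring=[88:NA]
Op 5: route key 94: none >= 94, wrap to smallest pos 88 -> NA
Op 6: add NC@12 -> ring=[12:NC,88:NA]
Op 7: route key 24: smallest pos >= 24 is 88 -> NA
Op 8: add ND@1 -> ring=[1:ND,12:NC,88:NA]
Op 9: route key 38: smallest pos >= 38 is 88 -> NA
Op 10: route key 24: smallest pos >= 24 is 88 -> NA
Final route key 1: smallest pos >= 1 is 1 -> ND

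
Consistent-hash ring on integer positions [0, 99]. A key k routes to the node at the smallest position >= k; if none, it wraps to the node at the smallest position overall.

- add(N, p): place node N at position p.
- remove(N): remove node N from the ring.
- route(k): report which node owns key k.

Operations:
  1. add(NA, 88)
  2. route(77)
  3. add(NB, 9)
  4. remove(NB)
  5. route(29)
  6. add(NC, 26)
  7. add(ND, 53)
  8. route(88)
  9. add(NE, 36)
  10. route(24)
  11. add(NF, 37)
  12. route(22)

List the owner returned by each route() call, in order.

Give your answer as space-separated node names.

Answer: NA NA NA NC NC

Derivation:
Op 1: add NA@88 -> ring=[88:NA]
Op 2: route key 77: smallest pos >= 77 is 88 -> NA
Op 3: add NB@9 -> ring=[9:NB,88:NA]
Op 4: remove NB -> ring=[88:NA]
Op 5: route key 29: smallest pos >= 29 is 88 -> NA
Op 6: add NC@26 -> ring=[26:NC,88:NA]
Op 7: add ND@53 -> ring=[26:NC,53:ND,88:NA]
Op 8: route key 88: smallest pos >= 88 is 88 -> NA
Op 9: add NE@36 -> ring=[26:NC,36:NE,53:ND,88:NA]
Op 10: route key 24: smallest pos >= 24 is 26 -> NC
Op 11: add NF@37 -> ring=[26:NC,36:NE,37:NF,53:ND,88:NA]
Op 12: route key 22: smallest pos >= 22 is 26 -> NC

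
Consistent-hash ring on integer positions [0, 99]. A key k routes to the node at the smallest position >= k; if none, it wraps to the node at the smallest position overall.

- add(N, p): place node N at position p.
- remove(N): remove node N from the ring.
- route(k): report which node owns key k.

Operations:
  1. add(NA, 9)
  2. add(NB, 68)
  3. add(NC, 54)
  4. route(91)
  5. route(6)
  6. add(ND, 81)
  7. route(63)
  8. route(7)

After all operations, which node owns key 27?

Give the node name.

Op 1: add NA@9 -> ring=[9:NA]
Op 2: add NB@68 -> ring=[9:NA,68:NB]
Op 3: add NC@54 -> ring=[9:NA,54:NC,68:NB]
Op 4: route key 91: none >= 91, wrap to smallest pos 9 -> NA
Op 5: route key 6: smallest pos >= 6 is 9 -> NA
Op 6: add ND@81 -> ring=[9:NA,54:NC,68:NB,81:ND]
Op 7: route key 63: smallest pos >= 63 is 68 -> NB
Op 8: route key 7: smallest pos >= 7 is 9 -> NA
Final route key 27: smallest pos >= 27 is 54 -> NC

Answer: NC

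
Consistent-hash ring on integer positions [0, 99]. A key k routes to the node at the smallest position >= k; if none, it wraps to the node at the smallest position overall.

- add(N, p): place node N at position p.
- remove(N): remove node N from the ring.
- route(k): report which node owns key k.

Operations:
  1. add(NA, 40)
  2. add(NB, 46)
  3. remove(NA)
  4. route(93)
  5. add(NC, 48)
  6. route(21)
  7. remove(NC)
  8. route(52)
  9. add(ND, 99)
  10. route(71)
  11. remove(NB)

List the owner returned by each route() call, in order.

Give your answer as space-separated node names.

Op 1: add NA@40 -> ring=[40:NA]
Op 2: add NB@46 -> ring=[40:NA,46:NB]
Op 3: remove NA -> ring=[46:NB]
Op 4: route key 93: none >= 93, wrap to smallest pos 46 -> NB
Op 5: add NC@48 -> ring=[46:NB,48:NC]
Op 6: route key 21: smallest pos >= 21 is 46 -> NB
Op 7: remove NC -> ring=[46:NB]
Op 8: route key 52: none >= 52, wrap to smallest pos 46 -> NB
Op 9: add ND@99 -> ring=[46:NB,99:ND]
Op 10: route key 71: smallest pos >= 71 is 99 -> ND
Op 11: remove NB -> ring=[99:ND]

Answer: NB NB NB ND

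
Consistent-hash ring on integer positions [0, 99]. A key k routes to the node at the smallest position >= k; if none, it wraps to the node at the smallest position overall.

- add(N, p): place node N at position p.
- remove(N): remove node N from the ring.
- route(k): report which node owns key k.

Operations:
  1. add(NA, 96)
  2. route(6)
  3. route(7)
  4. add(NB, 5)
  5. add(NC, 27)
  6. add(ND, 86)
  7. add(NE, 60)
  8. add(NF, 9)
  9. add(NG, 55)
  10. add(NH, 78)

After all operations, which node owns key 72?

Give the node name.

Answer: NH

Derivation:
Op 1: add NA@96 -> ring=[96:NA]
Op 2: route key 6: smallest pos >= 6 is 96 -> NA
Op 3: route key 7: smallest pos >= 7 is 96 -> NA
Op 4: add NB@5 -> ring=[5:NB,96:NA]
Op 5: add NC@27 -> ring=[5:NB,27:NC,96:NA]
Op 6: add ND@86 -> ring=[5:NB,27:NC,86:ND,96:NA]
Op 7: add NE@60 -> ring=[5:NB,27:NC,60:NE,86:ND,96:NA]
Op 8: add NF@9 -> ring=[5:NB,9:NF,27:NC,60:NE,86:ND,96:NA]
Op 9: add NG@55 -> ring=[5:NB,9:NF,27:NC,55:NG,60:NE,86:ND,96:NA]
Op 10: add NH@78 -> ring=[5:NB,9:NF,27:NC,55:NG,60:NE,78:NH,86:ND,96:NA]
Final route key 72: smallest pos >= 72 is 78 -> NH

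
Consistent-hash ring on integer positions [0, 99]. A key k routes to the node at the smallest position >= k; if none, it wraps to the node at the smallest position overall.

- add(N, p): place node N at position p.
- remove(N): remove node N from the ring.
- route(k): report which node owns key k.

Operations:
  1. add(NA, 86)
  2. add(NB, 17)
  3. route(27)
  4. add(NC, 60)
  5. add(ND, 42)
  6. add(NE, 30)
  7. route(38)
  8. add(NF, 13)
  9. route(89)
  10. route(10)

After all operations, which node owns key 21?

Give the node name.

Answer: NE

Derivation:
Op 1: add NA@86 -> ring=[86:NA]
Op 2: add NB@17 -> ring=[17:NB,86:NA]
Op 3: route key 27: smallest pos >= 27 is 86 -> NA
Op 4: add NC@60 -> ring=[17:NB,60:NC,86:NA]
Op 5: add ND@42 -> ring=[17:NB,42:ND,60:NC,86:NA]
Op 6: add NE@30 -> ring=[17:NB,30:NE,42:ND,60:NC,86:NA]
Op 7: route key 38: smallest pos >= 38 is 42 -> ND
Op 8: add NF@13 -> ring=[13:NF,17:NB,30:NE,42:ND,60:NC,86:NA]
Op 9: route key 89: none >= 89, wrap to smallest pos 13 -> NF
Op 10: route key 10: smallest pos >= 10 is 13 -> NF
Final route key 21: smallest pos >= 21 is 30 -> NE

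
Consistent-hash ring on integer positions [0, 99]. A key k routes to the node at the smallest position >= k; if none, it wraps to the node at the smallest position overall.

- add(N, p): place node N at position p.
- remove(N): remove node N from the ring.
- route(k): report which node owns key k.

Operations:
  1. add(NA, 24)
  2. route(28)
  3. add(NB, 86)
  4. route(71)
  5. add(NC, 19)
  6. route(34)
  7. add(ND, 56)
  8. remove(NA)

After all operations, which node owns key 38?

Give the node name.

Answer: ND

Derivation:
Op 1: add NA@24 -> ring=[24:NA]
Op 2: route key 28: none >= 28, wrap to smallest pos 24 -> NA
Op 3: add NB@86 -> ring=[24:NA,86:NB]
Op 4: route key 71: smallest pos >= 71 is 86 -> NB
Op 5: add NC@19 -> ring=[19:NC,24:NA,86:NB]
Op 6: route key 34: smallest pos >= 34 is 86 -> NB
Op 7: add ND@56 -> ring=[19:NC,24:NA,56:ND,86:NB]
Op 8: remove NA -> ring=[19:NC,56:ND,86:NB]
Final route key 38: smallest pos >= 38 is 56 -> ND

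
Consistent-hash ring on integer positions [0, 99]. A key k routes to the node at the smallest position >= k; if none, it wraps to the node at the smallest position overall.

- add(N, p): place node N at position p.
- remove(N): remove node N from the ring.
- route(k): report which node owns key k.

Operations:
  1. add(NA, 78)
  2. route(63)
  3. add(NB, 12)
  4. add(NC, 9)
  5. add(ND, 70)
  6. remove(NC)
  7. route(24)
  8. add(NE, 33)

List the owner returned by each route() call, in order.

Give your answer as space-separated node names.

Op 1: add NA@78 -> ring=[78:NA]
Op 2: route key 63: smallest pos >= 63 is 78 -> NA
Op 3: add NB@12 -> ring=[12:NB,78:NA]
Op 4: add NC@9 -> ring=[9:NC,12:NB,78:NA]
Op 5: add ND@70 -> ring=[9:NC,12:NB,70:ND,78:NA]
Op 6: remove NC -> ring=[12:NB,70:ND,78:NA]
Op 7: route key 24: smallest pos >= 24 is 70 -> ND
Op 8: add NE@33 -> ring=[12:NB,33:NE,70:ND,78:NA]

Answer: NA ND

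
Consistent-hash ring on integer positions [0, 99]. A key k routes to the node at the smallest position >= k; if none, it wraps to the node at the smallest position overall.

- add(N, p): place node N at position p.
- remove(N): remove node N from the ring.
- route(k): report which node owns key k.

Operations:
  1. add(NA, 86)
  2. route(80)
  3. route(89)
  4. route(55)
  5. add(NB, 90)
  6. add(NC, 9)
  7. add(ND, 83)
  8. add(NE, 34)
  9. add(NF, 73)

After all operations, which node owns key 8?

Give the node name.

Answer: NC

Derivation:
Op 1: add NA@86 -> ring=[86:NA]
Op 2: route key 80: smallest pos >= 80 is 86 -> NA
Op 3: route key 89: none >= 89, wrap to smallest pos 86 -> NA
Op 4: route key 55: smallest pos >= 55 is 86 -> NA
Op 5: add NB@90 -> ring=[86:NA,90:NB]
Op 6: add NC@9 -> ring=[9:NC,86:NA,90:NB]
Op 7: add ND@83 -> ring=[9:NC,83:ND,86:NA,90:NB]
Op 8: add NE@34 -> ring=[9:NC,34:NE,83:ND,86:NA,90:NB]
Op 9: add NF@73 -> ring=[9:NC,34:NE,73:NF,83:ND,86:NA,90:NB]
Final route key 8: smallest pos >= 8 is 9 -> NC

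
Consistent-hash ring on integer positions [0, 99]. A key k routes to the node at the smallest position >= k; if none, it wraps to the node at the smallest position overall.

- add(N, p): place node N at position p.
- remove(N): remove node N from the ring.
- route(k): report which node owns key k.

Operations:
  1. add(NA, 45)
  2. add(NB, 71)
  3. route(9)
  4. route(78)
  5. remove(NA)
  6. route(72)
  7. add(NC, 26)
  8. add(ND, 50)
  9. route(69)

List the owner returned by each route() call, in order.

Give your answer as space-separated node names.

Op 1: add NA@45 -> ring=[45:NA]
Op 2: add NB@71 -> ring=[45:NA,71:NB]
Op 3: route key 9: smallest pos >= 9 is 45 -> NA
Op 4: route key 78: none >= 78, wrap to smallest pos 45 -> NA
Op 5: remove NA -> ring=[71:NB]
Op 6: route key 72: none >= 72, wrap to smallest pos 71 -> NB
Op 7: add NC@26 -> ring=[26:NC,71:NB]
Op 8: add ND@50 -> ring=[26:NC,50:ND,71:NB]
Op 9: route key 69: smallest pos >= 69 is 71 -> NB

Answer: NA NA NB NB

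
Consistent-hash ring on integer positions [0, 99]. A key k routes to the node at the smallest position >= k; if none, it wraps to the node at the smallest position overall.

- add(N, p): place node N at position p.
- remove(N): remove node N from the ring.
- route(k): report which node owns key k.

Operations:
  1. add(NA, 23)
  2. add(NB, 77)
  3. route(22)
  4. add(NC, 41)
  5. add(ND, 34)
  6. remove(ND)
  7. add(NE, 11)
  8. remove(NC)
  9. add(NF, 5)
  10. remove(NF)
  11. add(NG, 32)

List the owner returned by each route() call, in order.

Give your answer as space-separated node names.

Answer: NA

Derivation:
Op 1: add NA@23 -> ring=[23:NA]
Op 2: add NB@77 -> ring=[23:NA,77:NB]
Op 3: route key 22: smallest pos >= 22 is 23 -> NA
Op 4: add NC@41 -> ring=[23:NA,41:NC,77:NB]
Op 5: add ND@34 -> ring=[23:NA,34:ND,41:NC,77:NB]
Op 6: remove ND -> ring=[23:NA,41:NC,77:NB]
Op 7: add NE@11 -> ring=[11:NE,23:NA,41:NC,77:NB]
Op 8: remove NC -> ring=[11:NE,23:NA,77:NB]
Op 9: add NF@5 -> ring=[5:NF,11:NE,23:NA,77:NB]
Op 10: remove NF -> ring=[11:NE,23:NA,77:NB]
Op 11: add NG@32 -> ring=[11:NE,23:NA,32:NG,77:NB]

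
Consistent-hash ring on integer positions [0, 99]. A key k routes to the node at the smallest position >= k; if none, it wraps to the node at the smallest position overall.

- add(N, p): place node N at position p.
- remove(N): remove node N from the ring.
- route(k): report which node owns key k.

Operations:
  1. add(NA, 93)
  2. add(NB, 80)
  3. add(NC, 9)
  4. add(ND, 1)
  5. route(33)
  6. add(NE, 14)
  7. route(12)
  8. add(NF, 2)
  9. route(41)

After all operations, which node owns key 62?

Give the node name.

Answer: NB

Derivation:
Op 1: add NA@93 -> ring=[93:NA]
Op 2: add NB@80 -> ring=[80:NB,93:NA]
Op 3: add NC@9 -> ring=[9:NC,80:NB,93:NA]
Op 4: add ND@1 -> ring=[1:ND,9:NC,80:NB,93:NA]
Op 5: route key 33: smallest pos >= 33 is 80 -> NB
Op 6: add NE@14 -> ring=[1:ND,9:NC,14:NE,80:NB,93:NA]
Op 7: route key 12: smallest pos >= 12 is 14 -> NE
Op 8: add NF@2 -> ring=[1:ND,2:NF,9:NC,14:NE,80:NB,93:NA]
Op 9: route key 41: smallest pos >= 41 is 80 -> NB
Final route key 62: smallest pos >= 62 is 80 -> NB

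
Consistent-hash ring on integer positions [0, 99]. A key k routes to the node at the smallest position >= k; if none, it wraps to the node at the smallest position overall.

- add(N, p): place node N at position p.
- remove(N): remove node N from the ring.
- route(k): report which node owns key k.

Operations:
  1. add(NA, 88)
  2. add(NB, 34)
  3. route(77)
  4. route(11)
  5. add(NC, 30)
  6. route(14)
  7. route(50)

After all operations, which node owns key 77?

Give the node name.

Op 1: add NA@88 -> ring=[88:NA]
Op 2: add NB@34 -> ring=[34:NB,88:NA]
Op 3: route key 77: smallest pos >= 77 is 88 -> NA
Op 4: route key 11: smallest pos >= 11 is 34 -> NB
Op 5: add NC@30 -> ring=[30:NC,34:NB,88:NA]
Op 6: route key 14: smallest pos >= 14 is 30 -> NC
Op 7: route key 50: smallest pos >= 50 is 88 -> NA
Final route key 77: smallest pos >= 77 is 88 -> NA

Answer: NA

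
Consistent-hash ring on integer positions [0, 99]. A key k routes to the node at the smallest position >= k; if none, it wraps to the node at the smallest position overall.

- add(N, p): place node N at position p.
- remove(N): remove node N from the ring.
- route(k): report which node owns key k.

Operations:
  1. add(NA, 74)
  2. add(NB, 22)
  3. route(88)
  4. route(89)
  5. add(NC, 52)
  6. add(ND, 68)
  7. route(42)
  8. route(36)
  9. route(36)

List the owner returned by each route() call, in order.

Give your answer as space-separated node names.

Answer: NB NB NC NC NC

Derivation:
Op 1: add NA@74 -> ring=[74:NA]
Op 2: add NB@22 -> ring=[22:NB,74:NA]
Op 3: route key 88: none >= 88, wrap to smallest pos 22 -> NB
Op 4: route key 89: none >= 89, wrap to smallest pos 22 -> NB
Op 5: add NC@52 -> ring=[22:NB,52:NC,74:NA]
Op 6: add ND@68 -> ring=[22:NB,52:NC,68:ND,74:NA]
Op 7: route key 42: smallest pos >= 42 is 52 -> NC
Op 8: route key 36: smallest pos >= 36 is 52 -> NC
Op 9: route key 36: smallest pos >= 36 is 52 -> NC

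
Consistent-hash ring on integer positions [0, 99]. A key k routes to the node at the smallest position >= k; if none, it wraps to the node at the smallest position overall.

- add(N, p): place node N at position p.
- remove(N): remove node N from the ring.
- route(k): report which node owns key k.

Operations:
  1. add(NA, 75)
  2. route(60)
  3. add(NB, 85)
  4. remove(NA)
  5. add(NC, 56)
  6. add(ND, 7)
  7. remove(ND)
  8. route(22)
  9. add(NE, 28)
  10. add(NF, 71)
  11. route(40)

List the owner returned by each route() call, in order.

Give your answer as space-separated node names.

Answer: NA NC NC

Derivation:
Op 1: add NA@75 -> ring=[75:NA]
Op 2: route key 60: smallest pos >= 60 is 75 -> NA
Op 3: add NB@85 -> ring=[75:NA,85:NB]
Op 4: remove NA -> ring=[85:NB]
Op 5: add NC@56 -> ring=[56:NC,85:NB]
Op 6: add ND@7 -> ring=[7:ND,56:NC,85:NB]
Op 7: remove ND -> ring=[56:NC,85:NB]
Op 8: route key 22: smallest pos >= 22 is 56 -> NC
Op 9: add NE@28 -> ring=[28:NE,56:NC,85:NB]
Op 10: add NF@71 -> ring=[28:NE,56:NC,71:NF,85:NB]
Op 11: route key 40: smallest pos >= 40 is 56 -> NC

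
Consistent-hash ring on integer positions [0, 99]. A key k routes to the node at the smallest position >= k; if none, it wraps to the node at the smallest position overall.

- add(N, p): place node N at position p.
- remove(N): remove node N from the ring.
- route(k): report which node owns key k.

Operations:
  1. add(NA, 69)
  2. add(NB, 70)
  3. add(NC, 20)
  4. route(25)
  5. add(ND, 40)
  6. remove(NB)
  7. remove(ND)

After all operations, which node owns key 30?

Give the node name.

Op 1: add NA@69 -> ring=[69:NA]
Op 2: add NB@70 -> ring=[69:NA,70:NB]
Op 3: add NC@20 -> ring=[20:NC,69:NA,70:NB]
Op 4: route key 25: smallest pos >= 25 is 69 -> NA
Op 5: add ND@40 -> ring=[20:NC,40:ND,69:NA,70:NB]
Op 6: remove NB -> ring=[20:NC,40:ND,69:NA]
Op 7: remove ND -> ring=[20:NC,69:NA]
Final route key 30: smallest pos >= 30 is 69 -> NA

Answer: NA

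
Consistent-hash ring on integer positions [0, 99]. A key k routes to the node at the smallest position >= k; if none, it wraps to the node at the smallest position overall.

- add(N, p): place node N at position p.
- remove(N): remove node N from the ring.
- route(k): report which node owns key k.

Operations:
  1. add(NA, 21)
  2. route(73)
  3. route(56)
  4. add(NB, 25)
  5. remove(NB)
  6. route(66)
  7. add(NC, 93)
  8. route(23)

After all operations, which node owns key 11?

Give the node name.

Op 1: add NA@21 -> ring=[21:NA]
Op 2: route key 73: none >= 73, wrap to smallest pos 21 -> NA
Op 3: route key 56: none >= 56, wrap to smallest pos 21 -> NA
Op 4: add NB@25 -> ring=[21:NA,25:NB]
Op 5: remove NB -> ring=[21:NA]
Op 6: route key 66: none >= 66, wrap to smallest pos 21 -> NA
Op 7: add NC@93 -> ring=[21:NA,93:NC]
Op 8: route key 23: smallest pos >= 23 is 93 -> NC
Final route key 11: smallest pos >= 11 is 21 -> NA

Answer: NA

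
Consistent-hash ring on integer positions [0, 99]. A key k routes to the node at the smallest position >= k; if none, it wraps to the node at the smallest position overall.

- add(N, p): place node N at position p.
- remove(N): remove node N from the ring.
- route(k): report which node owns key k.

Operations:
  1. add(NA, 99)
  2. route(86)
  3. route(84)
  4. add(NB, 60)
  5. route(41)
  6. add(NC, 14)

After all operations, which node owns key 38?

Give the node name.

Op 1: add NA@99 -> ring=[99:NA]
Op 2: route key 86: smallest pos >= 86 is 99 -> NA
Op 3: route key 84: smallest pos >= 84 is 99 -> NA
Op 4: add NB@60 -> ring=[60:NB,99:NA]
Op 5: route key 41: smallest pos >= 41 is 60 -> NB
Op 6: add NC@14 -> ring=[14:NC,60:NB,99:NA]
Final route key 38: smallest pos >= 38 is 60 -> NB

Answer: NB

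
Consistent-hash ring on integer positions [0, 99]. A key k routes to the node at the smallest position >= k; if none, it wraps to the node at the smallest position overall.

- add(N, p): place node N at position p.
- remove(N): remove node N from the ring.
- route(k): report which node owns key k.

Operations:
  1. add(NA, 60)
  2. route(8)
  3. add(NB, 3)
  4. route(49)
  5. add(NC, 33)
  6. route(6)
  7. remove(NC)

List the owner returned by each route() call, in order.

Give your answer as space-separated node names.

Op 1: add NA@60 -> ring=[60:NA]
Op 2: route key 8: smallest pos >= 8 is 60 -> NA
Op 3: add NB@3 -> ring=[3:NB,60:NA]
Op 4: route key 49: smallest pos >= 49 is 60 -> NA
Op 5: add NC@33 -> ring=[3:NB,33:NC,60:NA]
Op 6: route key 6: smallest pos >= 6 is 33 -> NC
Op 7: remove NC -> ring=[3:NB,60:NA]

Answer: NA NA NC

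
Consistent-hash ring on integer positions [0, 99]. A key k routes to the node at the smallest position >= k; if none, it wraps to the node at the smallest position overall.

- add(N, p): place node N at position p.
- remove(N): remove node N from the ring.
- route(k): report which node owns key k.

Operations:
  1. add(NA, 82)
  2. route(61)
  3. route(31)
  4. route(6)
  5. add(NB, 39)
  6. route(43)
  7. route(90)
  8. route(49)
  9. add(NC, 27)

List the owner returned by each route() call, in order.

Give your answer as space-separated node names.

Op 1: add NA@82 -> ring=[82:NA]
Op 2: route key 61: smallest pos >= 61 is 82 -> NA
Op 3: route key 31: smallest pos >= 31 is 82 -> NA
Op 4: route key 6: smallest pos >= 6 is 82 -> NA
Op 5: add NB@39 -> ring=[39:NB,82:NA]
Op 6: route key 43: smallest pos >= 43 is 82 -> NA
Op 7: route key 90: none >= 90, wrap to smallest pos 39 -> NB
Op 8: route key 49: smallest pos >= 49 is 82 -> NA
Op 9: add NC@27 -> ring=[27:NC,39:NB,82:NA]

Answer: NA NA NA NA NB NA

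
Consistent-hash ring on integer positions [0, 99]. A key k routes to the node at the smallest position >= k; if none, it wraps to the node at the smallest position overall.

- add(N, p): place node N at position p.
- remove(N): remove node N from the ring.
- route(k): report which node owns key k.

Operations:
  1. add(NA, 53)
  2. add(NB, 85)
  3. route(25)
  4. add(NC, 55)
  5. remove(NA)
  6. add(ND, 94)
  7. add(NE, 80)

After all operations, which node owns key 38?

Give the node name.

Answer: NC

Derivation:
Op 1: add NA@53 -> ring=[53:NA]
Op 2: add NB@85 -> ring=[53:NA,85:NB]
Op 3: route key 25: smallest pos >= 25 is 53 -> NA
Op 4: add NC@55 -> ring=[53:NA,55:NC,85:NB]
Op 5: remove NA -> ring=[55:NC,85:NB]
Op 6: add ND@94 -> ring=[55:NC,85:NB,94:ND]
Op 7: add NE@80 -> ring=[55:NC,80:NE,85:NB,94:ND]
Final route key 38: smallest pos >= 38 is 55 -> NC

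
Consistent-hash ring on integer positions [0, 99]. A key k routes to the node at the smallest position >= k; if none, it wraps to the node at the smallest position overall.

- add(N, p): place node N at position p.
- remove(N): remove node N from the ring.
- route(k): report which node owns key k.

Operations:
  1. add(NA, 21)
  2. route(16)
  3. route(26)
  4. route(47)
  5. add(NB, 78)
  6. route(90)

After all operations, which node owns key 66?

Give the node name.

Op 1: add NA@21 -> ring=[21:NA]
Op 2: route key 16: smallest pos >= 16 is 21 -> NA
Op 3: route key 26: none >= 26, wrap to smallest pos 21 -> NA
Op 4: route key 47: none >= 47, wrap to smallest pos 21 -> NA
Op 5: add NB@78 -> ring=[21:NA,78:NB]
Op 6: route key 90: none >= 90, wrap to smallest pos 21 -> NA
Final route key 66: smallest pos >= 66 is 78 -> NB

Answer: NB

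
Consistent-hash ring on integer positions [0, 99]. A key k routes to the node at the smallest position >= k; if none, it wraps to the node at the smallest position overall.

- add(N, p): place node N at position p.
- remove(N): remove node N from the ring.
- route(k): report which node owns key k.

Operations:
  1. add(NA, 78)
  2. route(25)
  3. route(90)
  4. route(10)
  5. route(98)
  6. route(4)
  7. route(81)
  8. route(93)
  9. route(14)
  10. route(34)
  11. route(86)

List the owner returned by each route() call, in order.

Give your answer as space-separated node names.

Answer: NA NA NA NA NA NA NA NA NA NA

Derivation:
Op 1: add NA@78 -> ring=[78:NA]
Op 2: route key 25: smallest pos >= 25 is 78 -> NA
Op 3: route key 90: none >= 90, wrap to smallest pos 78 -> NA
Op 4: route key 10: smallest pos >= 10 is 78 -> NA
Op 5: route key 98: none >= 98, wrap to smallest pos 78 -> NA
Op 6: route key 4: smallest pos >= 4 is 78 -> NA
Op 7: route key 81: none >= 81, wrap to smallest pos 78 -> NA
Op 8: route key 93: none >= 93, wrap to smallest pos 78 -> NA
Op 9: route key 14: smallest pos >= 14 is 78 -> NA
Op 10: route key 34: smallest pos >= 34 is 78 -> NA
Op 11: route key 86: none >= 86, wrap to smallest pos 78 -> NA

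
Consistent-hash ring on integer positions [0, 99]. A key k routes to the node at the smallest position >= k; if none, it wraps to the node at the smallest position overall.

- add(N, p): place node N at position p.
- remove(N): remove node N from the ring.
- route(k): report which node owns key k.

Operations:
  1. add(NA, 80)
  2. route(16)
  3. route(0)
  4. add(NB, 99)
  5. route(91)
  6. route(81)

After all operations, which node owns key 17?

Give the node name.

Answer: NA

Derivation:
Op 1: add NA@80 -> ring=[80:NA]
Op 2: route key 16: smallest pos >= 16 is 80 -> NA
Op 3: route key 0: smallest pos >= 0 is 80 -> NA
Op 4: add NB@99 -> ring=[80:NA,99:NB]
Op 5: route key 91: smallest pos >= 91 is 99 -> NB
Op 6: route key 81: smallest pos >= 81 is 99 -> NB
Final route key 17: smallest pos >= 17 is 80 -> NA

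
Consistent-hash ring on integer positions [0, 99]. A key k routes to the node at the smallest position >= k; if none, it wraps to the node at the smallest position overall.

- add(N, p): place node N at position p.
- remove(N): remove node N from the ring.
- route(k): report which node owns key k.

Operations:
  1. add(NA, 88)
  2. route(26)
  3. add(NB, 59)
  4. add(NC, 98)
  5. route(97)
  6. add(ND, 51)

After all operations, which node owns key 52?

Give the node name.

Answer: NB

Derivation:
Op 1: add NA@88 -> ring=[88:NA]
Op 2: route key 26: smallest pos >= 26 is 88 -> NA
Op 3: add NB@59 -> ring=[59:NB,88:NA]
Op 4: add NC@98 -> ring=[59:NB,88:NA,98:NC]
Op 5: route key 97: smallest pos >= 97 is 98 -> NC
Op 6: add ND@51 -> ring=[51:ND,59:NB,88:NA,98:NC]
Final route key 52: smallest pos >= 52 is 59 -> NB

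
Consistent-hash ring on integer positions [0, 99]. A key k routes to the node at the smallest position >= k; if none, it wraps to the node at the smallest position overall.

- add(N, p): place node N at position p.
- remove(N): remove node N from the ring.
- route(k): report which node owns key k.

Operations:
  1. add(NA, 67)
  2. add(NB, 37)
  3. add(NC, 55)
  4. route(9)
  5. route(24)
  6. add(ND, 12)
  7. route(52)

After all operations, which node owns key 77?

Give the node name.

Answer: ND

Derivation:
Op 1: add NA@67 -> ring=[67:NA]
Op 2: add NB@37 -> ring=[37:NB,67:NA]
Op 3: add NC@55 -> ring=[37:NB,55:NC,67:NA]
Op 4: route key 9: smallest pos >= 9 is 37 -> NB
Op 5: route key 24: smallest pos >= 24 is 37 -> NB
Op 6: add ND@12 -> ring=[12:ND,37:NB,55:NC,67:NA]
Op 7: route key 52: smallest pos >= 52 is 55 -> NC
Final route key 77: none >= 77, wrap to smallest pos 12 -> ND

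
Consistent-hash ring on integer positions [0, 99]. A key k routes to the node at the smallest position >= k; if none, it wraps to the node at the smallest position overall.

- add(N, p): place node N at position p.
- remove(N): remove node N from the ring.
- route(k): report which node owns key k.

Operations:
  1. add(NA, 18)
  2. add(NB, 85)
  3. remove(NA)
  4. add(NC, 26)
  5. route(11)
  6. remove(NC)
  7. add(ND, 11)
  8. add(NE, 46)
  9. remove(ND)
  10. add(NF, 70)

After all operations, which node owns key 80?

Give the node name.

Answer: NB

Derivation:
Op 1: add NA@18 -> ring=[18:NA]
Op 2: add NB@85 -> ring=[18:NA,85:NB]
Op 3: remove NA -> ring=[85:NB]
Op 4: add NC@26 -> ring=[26:NC,85:NB]
Op 5: route key 11: smallest pos >= 11 is 26 -> NC
Op 6: remove NC -> ring=[85:NB]
Op 7: add ND@11 -> ring=[11:ND,85:NB]
Op 8: add NE@46 -> ring=[11:ND,46:NE,85:NB]
Op 9: remove ND -> ring=[46:NE,85:NB]
Op 10: add NF@70 -> ring=[46:NE,70:NF,85:NB]
Final route key 80: smallest pos >= 80 is 85 -> NB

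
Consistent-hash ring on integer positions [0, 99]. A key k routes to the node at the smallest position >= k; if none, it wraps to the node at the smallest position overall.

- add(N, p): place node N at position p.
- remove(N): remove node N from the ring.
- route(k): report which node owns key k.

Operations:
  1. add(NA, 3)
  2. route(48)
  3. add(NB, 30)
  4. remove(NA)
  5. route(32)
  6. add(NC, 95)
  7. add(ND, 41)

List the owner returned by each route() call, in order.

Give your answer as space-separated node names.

Answer: NA NB

Derivation:
Op 1: add NA@3 -> ring=[3:NA]
Op 2: route key 48: none >= 48, wrap to smallest pos 3 -> NA
Op 3: add NB@30 -> ring=[3:NA,30:NB]
Op 4: remove NA -> ring=[30:NB]
Op 5: route key 32: none >= 32, wrap to smallest pos 30 -> NB
Op 6: add NC@95 -> ring=[30:NB,95:NC]
Op 7: add ND@41 -> ring=[30:NB,41:ND,95:NC]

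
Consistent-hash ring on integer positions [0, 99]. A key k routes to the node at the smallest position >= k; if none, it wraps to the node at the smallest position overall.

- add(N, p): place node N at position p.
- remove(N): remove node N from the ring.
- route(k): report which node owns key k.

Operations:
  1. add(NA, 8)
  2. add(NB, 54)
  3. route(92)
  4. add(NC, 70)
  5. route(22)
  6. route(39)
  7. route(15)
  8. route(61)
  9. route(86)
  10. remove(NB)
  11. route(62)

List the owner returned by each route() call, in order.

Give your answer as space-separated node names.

Op 1: add NA@8 -> ring=[8:NA]
Op 2: add NB@54 -> ring=[8:NA,54:NB]
Op 3: route key 92: none >= 92, wrap to smallest pos 8 -> NA
Op 4: add NC@70 -> ring=[8:NA,54:NB,70:NC]
Op 5: route key 22: smallest pos >= 22 is 54 -> NB
Op 6: route key 39: smallest pos >= 39 is 54 -> NB
Op 7: route key 15: smallest pos >= 15 is 54 -> NB
Op 8: route key 61: smallest pos >= 61 is 70 -> NC
Op 9: route key 86: none >= 86, wrap to smallest pos 8 -> NA
Op 10: remove NB -> ring=[8:NA,70:NC]
Op 11: route key 62: smallest pos >= 62 is 70 -> NC

Answer: NA NB NB NB NC NA NC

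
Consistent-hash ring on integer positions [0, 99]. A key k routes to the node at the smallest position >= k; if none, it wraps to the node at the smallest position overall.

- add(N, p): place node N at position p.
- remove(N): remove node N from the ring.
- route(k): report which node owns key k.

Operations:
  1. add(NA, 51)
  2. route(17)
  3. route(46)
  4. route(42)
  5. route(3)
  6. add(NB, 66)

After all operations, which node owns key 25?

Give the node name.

Op 1: add NA@51 -> ring=[51:NA]
Op 2: route key 17: smallest pos >= 17 is 51 -> NA
Op 3: route key 46: smallest pos >= 46 is 51 -> NA
Op 4: route key 42: smallest pos >= 42 is 51 -> NA
Op 5: route key 3: smallest pos >= 3 is 51 -> NA
Op 6: add NB@66 -> ring=[51:NA,66:NB]
Final route key 25: smallest pos >= 25 is 51 -> NA

Answer: NA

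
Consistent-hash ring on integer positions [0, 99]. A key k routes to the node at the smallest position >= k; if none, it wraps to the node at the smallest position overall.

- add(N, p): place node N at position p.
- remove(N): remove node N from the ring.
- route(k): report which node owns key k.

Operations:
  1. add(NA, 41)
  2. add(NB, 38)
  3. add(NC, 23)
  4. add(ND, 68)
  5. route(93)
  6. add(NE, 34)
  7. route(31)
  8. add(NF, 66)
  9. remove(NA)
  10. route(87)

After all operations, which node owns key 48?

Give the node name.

Op 1: add NA@41 -> ring=[41:NA]
Op 2: add NB@38 -> ring=[38:NB,41:NA]
Op 3: add NC@23 -> ring=[23:NC,38:NB,41:NA]
Op 4: add ND@68 -> ring=[23:NC,38:NB,41:NA,68:ND]
Op 5: route key 93: none >= 93, wrap to smallest pos 23 -> NC
Op 6: add NE@34 -> ring=[23:NC,34:NE,38:NB,41:NA,68:ND]
Op 7: route key 31: smallest pos >= 31 is 34 -> NE
Op 8: add NF@66 -> ring=[23:NC,34:NE,38:NB,41:NA,66:NF,68:ND]
Op 9: remove NA -> ring=[23:NC,34:NE,38:NB,66:NF,68:ND]
Op 10: route key 87: none >= 87, wrap to smallest pos 23 -> NC
Final route key 48: smallest pos >= 48 is 66 -> NF

Answer: NF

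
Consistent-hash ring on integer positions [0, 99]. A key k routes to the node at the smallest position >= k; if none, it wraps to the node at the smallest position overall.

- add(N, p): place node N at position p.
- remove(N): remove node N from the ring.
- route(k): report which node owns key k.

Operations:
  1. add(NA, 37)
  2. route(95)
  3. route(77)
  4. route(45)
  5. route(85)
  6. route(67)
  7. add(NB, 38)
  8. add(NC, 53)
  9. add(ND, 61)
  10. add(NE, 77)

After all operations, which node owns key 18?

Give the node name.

Answer: NA

Derivation:
Op 1: add NA@37 -> ring=[37:NA]
Op 2: route key 95: none >= 95, wrap to smallest pos 37 -> NA
Op 3: route key 77: none >= 77, wrap to smallest pos 37 -> NA
Op 4: route key 45: none >= 45, wrap to smallest pos 37 -> NA
Op 5: route key 85: none >= 85, wrap to smallest pos 37 -> NA
Op 6: route key 67: none >= 67, wrap to smallest pos 37 -> NA
Op 7: add NB@38 -> ring=[37:NA,38:NB]
Op 8: add NC@53 -> ring=[37:NA,38:NB,53:NC]
Op 9: add ND@61 -> ring=[37:NA,38:NB,53:NC,61:ND]
Op 10: add NE@77 -> ring=[37:NA,38:NB,53:NC,61:ND,77:NE]
Final route key 18: smallest pos >= 18 is 37 -> NA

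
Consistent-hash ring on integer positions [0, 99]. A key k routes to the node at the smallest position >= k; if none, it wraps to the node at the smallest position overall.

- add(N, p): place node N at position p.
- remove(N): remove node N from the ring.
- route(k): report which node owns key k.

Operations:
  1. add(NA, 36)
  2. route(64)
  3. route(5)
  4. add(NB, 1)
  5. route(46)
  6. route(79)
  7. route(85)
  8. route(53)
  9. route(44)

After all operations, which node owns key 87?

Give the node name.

Op 1: add NA@36 -> ring=[36:NA]
Op 2: route key 64: none >= 64, wrap to smallest pos 36 -> NA
Op 3: route key 5: smallest pos >= 5 is 36 -> NA
Op 4: add NB@1 -> ring=[1:NB,36:NA]
Op 5: route key 46: none >= 46, wrap to smallest pos 1 -> NB
Op 6: route key 79: none >= 79, wrap to smallest pos 1 -> NB
Op 7: route key 85: none >= 85, wrap to smallest pos 1 -> NB
Op 8: route key 53: none >= 53, wrap to smallest pos 1 -> NB
Op 9: route key 44: none >= 44, wrap to smallest pos 1 -> NB
Final route key 87: none >= 87, wrap to smallest pos 1 -> NB

Answer: NB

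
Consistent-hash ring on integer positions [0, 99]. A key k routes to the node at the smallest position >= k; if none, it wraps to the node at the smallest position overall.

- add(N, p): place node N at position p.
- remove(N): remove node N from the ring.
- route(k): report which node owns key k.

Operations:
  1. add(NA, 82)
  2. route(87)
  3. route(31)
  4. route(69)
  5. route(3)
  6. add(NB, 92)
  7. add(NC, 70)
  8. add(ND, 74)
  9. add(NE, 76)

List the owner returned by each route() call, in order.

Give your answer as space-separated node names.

Answer: NA NA NA NA

Derivation:
Op 1: add NA@82 -> ring=[82:NA]
Op 2: route key 87: none >= 87, wrap to smallest pos 82 -> NA
Op 3: route key 31: smallest pos >= 31 is 82 -> NA
Op 4: route key 69: smallest pos >= 69 is 82 -> NA
Op 5: route key 3: smallest pos >= 3 is 82 -> NA
Op 6: add NB@92 -> ring=[82:NA,92:NB]
Op 7: add NC@70 -> ring=[70:NC,82:NA,92:NB]
Op 8: add ND@74 -> ring=[70:NC,74:ND,82:NA,92:NB]
Op 9: add NE@76 -> ring=[70:NC,74:ND,76:NE,82:NA,92:NB]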